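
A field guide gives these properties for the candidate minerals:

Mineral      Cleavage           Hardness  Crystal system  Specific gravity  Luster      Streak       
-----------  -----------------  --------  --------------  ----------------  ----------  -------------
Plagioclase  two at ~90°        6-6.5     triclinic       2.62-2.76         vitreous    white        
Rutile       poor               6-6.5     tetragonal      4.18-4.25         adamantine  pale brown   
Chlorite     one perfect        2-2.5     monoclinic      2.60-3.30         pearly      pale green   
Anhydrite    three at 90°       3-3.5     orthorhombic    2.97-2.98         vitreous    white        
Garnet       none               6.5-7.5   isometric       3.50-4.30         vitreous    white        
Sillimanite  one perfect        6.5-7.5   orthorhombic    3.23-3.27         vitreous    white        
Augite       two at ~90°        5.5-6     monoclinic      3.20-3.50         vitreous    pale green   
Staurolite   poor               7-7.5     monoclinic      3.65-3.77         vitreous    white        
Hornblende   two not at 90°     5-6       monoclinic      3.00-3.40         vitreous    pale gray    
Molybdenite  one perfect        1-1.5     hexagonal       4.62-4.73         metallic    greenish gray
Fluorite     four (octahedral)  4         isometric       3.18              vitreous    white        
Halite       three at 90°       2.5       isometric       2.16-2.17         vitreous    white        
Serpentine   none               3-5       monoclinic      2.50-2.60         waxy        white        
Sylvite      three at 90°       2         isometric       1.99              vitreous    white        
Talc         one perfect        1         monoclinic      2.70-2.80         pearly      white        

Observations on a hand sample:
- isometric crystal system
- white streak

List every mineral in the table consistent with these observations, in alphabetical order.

Fluorite, Garnet, Halite, Sylvite

Isometric crystal system: narrows the field to Garnet, Fluorite, Halite, Sylvite.
White streak: consistent with all remaining minerals.
Remaining candidates: Fluorite, Garnet, Halite, Sylvite.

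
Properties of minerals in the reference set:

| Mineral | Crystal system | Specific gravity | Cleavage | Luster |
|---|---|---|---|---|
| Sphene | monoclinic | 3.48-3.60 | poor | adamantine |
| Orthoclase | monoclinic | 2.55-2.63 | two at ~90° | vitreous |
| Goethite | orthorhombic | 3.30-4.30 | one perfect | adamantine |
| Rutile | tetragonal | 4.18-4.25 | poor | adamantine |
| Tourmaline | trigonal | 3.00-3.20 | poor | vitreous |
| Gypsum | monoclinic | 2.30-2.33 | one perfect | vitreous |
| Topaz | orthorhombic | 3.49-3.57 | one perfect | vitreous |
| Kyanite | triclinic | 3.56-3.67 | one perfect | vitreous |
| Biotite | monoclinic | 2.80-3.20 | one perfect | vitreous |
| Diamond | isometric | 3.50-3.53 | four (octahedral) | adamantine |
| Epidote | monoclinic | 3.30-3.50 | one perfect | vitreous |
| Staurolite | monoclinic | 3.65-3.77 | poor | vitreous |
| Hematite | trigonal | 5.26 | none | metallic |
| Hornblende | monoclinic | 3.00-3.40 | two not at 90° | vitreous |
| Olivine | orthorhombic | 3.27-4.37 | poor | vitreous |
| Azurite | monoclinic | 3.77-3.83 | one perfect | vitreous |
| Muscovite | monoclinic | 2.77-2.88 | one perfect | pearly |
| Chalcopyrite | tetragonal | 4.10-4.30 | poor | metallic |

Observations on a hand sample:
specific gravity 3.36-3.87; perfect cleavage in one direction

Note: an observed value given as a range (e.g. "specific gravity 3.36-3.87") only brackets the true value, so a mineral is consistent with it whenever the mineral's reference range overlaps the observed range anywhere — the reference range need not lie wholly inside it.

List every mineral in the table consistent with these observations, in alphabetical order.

Azurite, Epidote, Goethite, Kyanite, Topaz

Specific gravity 3.36-3.87: only Sphene, Goethite, Topaz, Kyanite, Diamond, Epidote, Staurolite, Hornblende, Olivine, Azurite remain.
Perfect cleavage in one direction rules out Sphene, Diamond, Staurolite, Hornblende, Olivine.
The minerals that satisfy all observations are Azurite, Epidote, Goethite, Kyanite, Topaz.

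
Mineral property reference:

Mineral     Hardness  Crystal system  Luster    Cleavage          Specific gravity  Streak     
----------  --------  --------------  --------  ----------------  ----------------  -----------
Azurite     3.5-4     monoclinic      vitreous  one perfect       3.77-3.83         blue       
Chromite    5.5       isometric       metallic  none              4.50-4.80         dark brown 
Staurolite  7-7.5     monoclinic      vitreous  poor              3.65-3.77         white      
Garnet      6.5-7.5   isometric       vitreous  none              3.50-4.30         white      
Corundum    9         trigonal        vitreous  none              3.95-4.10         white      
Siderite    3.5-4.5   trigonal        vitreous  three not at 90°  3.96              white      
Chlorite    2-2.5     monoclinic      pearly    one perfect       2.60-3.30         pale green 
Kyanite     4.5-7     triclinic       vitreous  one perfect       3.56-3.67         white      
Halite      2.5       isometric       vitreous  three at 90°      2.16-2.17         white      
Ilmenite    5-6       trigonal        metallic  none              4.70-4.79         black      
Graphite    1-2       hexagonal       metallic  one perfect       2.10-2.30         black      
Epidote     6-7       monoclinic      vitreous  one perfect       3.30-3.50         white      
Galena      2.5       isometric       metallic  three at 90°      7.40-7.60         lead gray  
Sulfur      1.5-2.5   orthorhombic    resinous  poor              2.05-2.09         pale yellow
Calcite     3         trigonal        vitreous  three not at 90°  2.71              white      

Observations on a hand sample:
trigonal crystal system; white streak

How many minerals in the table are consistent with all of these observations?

Trigonal crystal system: leaves Corundum, Siderite, Ilmenite, Calcite.
White streak excludes Ilmenite.
The minerals that satisfy all observations are Calcite, Corundum, Siderite.
That is 3 minerals.

3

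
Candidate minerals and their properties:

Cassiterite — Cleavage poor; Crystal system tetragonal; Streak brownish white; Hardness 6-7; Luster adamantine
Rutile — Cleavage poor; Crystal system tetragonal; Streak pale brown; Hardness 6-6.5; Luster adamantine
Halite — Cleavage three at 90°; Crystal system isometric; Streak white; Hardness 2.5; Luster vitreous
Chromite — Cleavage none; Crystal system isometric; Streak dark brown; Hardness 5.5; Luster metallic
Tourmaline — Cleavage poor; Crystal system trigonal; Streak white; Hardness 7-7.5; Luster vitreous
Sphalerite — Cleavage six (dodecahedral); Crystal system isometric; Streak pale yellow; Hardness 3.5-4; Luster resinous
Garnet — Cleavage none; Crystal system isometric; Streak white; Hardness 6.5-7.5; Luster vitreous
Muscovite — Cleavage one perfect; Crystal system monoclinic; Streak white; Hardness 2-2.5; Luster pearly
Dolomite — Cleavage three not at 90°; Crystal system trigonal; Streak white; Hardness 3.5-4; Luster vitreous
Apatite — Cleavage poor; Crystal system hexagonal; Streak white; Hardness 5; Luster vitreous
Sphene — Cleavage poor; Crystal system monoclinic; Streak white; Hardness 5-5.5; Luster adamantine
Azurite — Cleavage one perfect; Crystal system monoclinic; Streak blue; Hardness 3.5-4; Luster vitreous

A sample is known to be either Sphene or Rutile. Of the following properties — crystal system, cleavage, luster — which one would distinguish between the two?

crystal system

Crystal system: Sphene monoclinic, Rutile tetragonal — different.
Cleavage: both poor — same for both.
Luster: both adamantine — same for both.
Only crystal system differs between Sphene and Rutile among the listed tests.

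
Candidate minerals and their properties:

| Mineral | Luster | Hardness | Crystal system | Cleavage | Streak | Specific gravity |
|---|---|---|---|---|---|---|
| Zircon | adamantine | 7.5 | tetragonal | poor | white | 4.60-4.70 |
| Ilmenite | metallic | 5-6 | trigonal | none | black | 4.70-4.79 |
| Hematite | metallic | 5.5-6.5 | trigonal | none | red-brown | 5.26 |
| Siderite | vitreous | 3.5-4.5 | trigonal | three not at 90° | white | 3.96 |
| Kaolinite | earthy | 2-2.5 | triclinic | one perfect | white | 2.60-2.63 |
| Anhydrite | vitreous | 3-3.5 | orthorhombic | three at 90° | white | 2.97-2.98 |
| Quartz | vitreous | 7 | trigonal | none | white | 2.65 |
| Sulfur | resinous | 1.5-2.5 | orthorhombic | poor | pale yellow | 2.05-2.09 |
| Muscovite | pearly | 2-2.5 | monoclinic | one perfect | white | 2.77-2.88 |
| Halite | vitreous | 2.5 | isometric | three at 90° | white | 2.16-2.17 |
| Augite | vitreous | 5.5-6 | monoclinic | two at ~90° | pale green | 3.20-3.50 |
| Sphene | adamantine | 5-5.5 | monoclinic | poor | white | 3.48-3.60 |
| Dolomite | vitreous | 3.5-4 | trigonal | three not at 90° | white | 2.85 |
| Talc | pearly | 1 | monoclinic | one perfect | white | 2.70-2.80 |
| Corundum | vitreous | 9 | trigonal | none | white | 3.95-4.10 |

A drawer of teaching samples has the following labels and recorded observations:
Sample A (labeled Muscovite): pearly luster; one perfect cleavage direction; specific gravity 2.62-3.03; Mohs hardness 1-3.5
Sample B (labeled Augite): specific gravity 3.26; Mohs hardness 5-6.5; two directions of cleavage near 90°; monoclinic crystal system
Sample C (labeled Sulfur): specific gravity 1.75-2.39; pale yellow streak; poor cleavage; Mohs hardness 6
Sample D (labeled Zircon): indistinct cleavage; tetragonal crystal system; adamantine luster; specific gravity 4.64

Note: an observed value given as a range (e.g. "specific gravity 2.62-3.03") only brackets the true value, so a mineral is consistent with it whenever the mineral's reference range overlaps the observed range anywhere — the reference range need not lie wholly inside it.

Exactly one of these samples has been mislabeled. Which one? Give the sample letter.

Sample A: nothing contradicts Muscovite.
Sample B: nothing contradicts Augite.
Sample C: Sulfur has hardness 1.5-2.5, but the record shows Mohs hardness 6 — this label is wrong.
Sample D: nothing contradicts Zircon.
The mislabeled specimen is C.

C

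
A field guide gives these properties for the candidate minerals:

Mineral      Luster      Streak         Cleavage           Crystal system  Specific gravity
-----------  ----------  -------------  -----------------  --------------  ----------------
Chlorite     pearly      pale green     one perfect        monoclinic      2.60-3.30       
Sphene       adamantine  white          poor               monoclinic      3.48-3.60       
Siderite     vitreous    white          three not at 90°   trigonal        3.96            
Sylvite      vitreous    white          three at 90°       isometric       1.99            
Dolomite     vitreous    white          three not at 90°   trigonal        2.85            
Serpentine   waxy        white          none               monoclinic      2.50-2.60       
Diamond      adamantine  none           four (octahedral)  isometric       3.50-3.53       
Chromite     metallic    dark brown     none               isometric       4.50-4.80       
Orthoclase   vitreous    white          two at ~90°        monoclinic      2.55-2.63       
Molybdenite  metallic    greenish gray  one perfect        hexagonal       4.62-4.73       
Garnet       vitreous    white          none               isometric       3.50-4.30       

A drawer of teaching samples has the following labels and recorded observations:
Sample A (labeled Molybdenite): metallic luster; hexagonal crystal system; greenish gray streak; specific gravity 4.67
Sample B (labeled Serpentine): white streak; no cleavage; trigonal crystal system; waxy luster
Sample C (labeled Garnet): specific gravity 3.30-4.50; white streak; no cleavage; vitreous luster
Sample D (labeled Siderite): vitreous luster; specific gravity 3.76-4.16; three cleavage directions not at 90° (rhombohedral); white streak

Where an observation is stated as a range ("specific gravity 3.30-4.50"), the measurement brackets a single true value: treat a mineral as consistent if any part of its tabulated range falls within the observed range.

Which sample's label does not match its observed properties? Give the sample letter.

B

Sample A: all recorded properties match Molybdenite.
Sample B: Serpentine has monoclinic system, but the record shows trigonal crystal system — this label is wrong.
Sample C: all recorded properties match Garnet.
Sample D: all recorded properties match Siderite.
Sample B is the mislabeled one.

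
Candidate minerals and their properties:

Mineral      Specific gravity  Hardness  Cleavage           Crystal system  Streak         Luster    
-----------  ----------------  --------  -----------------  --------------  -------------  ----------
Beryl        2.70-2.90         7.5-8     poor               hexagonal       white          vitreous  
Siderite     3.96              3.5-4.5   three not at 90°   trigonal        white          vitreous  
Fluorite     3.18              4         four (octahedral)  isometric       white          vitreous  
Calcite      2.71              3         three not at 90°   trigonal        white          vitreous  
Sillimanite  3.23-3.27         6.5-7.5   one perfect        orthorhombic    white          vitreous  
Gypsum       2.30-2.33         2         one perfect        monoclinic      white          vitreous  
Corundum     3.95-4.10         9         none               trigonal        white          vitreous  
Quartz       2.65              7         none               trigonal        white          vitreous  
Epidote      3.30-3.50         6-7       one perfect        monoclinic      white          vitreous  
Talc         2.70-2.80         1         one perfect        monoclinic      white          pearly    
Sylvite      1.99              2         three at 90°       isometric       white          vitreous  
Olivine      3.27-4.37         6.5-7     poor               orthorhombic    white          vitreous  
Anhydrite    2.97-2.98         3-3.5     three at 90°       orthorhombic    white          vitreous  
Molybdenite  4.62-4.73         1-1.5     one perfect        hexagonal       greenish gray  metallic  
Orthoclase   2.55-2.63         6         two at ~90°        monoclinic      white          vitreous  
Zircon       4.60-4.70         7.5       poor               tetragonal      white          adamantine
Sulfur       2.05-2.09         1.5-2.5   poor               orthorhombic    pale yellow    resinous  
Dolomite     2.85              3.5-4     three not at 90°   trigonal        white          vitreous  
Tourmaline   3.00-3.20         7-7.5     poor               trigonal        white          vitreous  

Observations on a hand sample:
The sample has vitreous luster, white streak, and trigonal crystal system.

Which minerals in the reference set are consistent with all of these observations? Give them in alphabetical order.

Vitreous luster is inconsistent with Talc, Molybdenite, Zircon, Sulfur.
White streak: all remaining candidates fit.
Trigonal crystal system: leaves Siderite, Calcite, Corundum, Quartz, Dolomite, Tourmaline.
Remaining candidates: Calcite, Corundum, Dolomite, Quartz, Siderite, Tourmaline.

Calcite, Corundum, Dolomite, Quartz, Siderite, Tourmaline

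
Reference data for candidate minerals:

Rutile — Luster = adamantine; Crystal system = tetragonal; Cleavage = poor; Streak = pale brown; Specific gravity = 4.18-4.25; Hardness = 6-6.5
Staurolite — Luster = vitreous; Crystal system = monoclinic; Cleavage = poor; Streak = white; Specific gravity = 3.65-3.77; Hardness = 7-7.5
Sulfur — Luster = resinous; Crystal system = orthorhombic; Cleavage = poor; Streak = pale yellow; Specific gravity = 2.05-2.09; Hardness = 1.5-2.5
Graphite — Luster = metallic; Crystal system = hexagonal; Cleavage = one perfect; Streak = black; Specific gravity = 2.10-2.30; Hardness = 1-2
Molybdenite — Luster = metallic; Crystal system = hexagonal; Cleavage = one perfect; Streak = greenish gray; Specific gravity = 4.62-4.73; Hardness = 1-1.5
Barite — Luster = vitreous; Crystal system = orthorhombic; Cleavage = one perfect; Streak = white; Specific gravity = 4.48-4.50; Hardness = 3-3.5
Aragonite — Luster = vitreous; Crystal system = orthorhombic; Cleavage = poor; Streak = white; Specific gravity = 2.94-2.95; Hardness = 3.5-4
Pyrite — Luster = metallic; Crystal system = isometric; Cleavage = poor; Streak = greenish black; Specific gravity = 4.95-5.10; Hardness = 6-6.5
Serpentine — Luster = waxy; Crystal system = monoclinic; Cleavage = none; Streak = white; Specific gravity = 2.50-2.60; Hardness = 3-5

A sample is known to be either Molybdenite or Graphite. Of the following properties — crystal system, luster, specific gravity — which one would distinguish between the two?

specific gravity

Crystal system: both hexagonal — identical.
Luster: both metallic — identical.
Specific gravity: Molybdenite 4.62-4.73, Graphite 2.10-2.30 — these differ.
Specific gravity is the diagnostic property here.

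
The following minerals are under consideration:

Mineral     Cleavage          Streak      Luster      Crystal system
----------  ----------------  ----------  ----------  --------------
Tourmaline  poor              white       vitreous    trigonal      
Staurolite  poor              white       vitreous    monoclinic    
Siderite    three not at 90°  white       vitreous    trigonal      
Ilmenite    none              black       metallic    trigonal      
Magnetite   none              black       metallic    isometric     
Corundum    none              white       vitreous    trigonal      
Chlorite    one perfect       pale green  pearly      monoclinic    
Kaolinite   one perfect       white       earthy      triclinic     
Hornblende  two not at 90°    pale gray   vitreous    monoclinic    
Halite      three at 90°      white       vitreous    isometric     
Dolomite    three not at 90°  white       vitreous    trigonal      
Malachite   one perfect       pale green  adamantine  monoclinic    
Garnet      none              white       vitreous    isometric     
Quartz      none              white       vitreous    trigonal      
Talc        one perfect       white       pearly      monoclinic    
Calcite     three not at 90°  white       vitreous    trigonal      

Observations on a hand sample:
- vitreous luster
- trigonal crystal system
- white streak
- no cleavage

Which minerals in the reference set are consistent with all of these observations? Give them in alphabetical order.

Corundum, Quartz

Vitreous luster rules out Ilmenite, Magnetite, Chlorite, Kaolinite, Malachite, Talc.
Trigonal crystal system excludes Staurolite, Hornblende, Halite, Garnet.
White streak — every remaining candidate is consistent.
No cleavage — Corundum, Quartz remain.
Remaining candidates: Corundum, Quartz.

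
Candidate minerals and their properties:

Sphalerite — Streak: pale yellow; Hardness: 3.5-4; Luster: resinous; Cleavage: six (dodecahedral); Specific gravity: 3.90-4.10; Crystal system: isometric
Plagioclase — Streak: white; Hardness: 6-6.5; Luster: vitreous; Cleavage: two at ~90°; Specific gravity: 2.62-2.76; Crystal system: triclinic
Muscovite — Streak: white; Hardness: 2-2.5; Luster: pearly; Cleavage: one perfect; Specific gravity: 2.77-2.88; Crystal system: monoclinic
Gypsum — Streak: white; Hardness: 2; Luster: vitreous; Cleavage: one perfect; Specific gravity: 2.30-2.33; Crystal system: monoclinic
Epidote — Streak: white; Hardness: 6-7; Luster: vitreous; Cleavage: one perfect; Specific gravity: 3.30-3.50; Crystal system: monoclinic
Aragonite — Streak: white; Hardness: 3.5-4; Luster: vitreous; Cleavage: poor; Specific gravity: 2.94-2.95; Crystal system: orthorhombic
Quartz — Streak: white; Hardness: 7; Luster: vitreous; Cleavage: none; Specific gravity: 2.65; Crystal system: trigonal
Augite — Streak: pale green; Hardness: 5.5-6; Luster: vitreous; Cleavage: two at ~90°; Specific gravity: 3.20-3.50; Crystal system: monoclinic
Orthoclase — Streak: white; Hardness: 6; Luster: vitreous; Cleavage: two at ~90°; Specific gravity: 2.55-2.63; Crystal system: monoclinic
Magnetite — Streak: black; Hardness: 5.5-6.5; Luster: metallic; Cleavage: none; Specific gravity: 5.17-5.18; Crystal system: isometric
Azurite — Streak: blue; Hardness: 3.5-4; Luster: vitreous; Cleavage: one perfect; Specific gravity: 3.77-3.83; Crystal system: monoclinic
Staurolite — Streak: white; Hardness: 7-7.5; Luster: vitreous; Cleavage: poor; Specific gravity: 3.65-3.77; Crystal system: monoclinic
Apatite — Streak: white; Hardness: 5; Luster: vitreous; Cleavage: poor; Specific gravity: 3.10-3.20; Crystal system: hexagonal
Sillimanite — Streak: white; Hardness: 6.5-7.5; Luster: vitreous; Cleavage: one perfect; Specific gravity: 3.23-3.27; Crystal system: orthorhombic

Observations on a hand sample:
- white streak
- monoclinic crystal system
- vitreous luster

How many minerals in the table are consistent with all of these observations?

White streak eliminates Sphalerite, Augite, Magnetite, Azurite.
Monoclinic crystal system eliminates Plagioclase, Aragonite, Quartz, Apatite, Sillimanite.
Vitreous luster excludes Muscovite.
Consistent with every observation: Epidote, Gypsum, Orthoclase, Staurolite.
That is 4 minerals.

4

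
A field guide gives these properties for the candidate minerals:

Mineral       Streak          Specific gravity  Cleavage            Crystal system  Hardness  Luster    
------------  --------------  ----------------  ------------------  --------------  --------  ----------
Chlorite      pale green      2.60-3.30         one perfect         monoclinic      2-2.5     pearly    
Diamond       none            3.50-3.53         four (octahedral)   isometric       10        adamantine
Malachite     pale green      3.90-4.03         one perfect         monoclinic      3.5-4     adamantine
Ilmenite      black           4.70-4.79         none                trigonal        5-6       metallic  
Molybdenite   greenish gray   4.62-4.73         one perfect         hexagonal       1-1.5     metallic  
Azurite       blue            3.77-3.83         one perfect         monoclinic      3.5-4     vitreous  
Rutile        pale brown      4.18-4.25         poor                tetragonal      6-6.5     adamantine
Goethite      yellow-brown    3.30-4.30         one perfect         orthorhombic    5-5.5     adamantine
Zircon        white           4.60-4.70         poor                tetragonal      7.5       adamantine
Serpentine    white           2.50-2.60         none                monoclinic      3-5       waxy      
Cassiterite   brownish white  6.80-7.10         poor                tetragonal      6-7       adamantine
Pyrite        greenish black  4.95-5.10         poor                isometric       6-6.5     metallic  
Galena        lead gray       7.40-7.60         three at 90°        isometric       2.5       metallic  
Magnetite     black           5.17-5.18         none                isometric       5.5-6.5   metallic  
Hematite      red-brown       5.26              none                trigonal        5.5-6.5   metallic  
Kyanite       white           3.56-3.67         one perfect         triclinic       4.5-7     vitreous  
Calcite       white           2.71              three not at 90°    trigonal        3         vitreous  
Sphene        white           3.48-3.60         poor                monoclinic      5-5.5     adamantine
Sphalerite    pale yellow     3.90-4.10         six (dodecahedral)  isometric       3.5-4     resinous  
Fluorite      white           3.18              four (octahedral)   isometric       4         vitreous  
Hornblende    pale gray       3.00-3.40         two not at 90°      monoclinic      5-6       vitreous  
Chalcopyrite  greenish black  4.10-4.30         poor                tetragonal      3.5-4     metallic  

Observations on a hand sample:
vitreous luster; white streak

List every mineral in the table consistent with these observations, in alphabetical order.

Calcite, Fluorite, Kyanite

Vitreous luster — Azurite, Kyanite, Calcite, Fluorite, Hornblende remain.
White streak is inconsistent with Azurite, Hornblende.
Consistent with every observation: Calcite, Fluorite, Kyanite.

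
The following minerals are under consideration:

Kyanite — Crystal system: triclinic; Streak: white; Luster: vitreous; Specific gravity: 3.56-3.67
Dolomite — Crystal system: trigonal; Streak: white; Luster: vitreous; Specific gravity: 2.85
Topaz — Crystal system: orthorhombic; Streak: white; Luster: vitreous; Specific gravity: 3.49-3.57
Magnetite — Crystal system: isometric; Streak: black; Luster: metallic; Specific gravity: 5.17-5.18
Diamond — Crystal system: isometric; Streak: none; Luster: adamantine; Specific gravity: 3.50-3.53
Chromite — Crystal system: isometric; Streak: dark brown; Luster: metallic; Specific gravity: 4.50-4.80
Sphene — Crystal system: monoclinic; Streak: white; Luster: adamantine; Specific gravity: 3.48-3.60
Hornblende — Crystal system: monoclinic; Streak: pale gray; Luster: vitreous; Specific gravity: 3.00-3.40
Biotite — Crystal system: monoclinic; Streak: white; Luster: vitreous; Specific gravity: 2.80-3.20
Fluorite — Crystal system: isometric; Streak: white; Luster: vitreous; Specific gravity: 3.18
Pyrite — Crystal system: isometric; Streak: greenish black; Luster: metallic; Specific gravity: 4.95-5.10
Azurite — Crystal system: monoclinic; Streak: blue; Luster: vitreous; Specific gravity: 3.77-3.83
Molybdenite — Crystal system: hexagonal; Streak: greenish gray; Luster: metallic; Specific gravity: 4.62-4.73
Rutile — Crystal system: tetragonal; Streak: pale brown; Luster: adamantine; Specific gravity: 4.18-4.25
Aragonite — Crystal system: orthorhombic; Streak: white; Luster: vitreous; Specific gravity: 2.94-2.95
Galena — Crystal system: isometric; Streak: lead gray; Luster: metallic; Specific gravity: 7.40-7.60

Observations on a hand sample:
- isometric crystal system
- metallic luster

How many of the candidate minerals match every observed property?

Isometric crystal system: only Magnetite, Diamond, Chromite, Fluorite, Pyrite, Galena remain.
Metallic luster excludes Diamond, Fluorite.
Consistent with every observation: Chromite, Galena, Magnetite, Pyrite.
That is 4 minerals.

4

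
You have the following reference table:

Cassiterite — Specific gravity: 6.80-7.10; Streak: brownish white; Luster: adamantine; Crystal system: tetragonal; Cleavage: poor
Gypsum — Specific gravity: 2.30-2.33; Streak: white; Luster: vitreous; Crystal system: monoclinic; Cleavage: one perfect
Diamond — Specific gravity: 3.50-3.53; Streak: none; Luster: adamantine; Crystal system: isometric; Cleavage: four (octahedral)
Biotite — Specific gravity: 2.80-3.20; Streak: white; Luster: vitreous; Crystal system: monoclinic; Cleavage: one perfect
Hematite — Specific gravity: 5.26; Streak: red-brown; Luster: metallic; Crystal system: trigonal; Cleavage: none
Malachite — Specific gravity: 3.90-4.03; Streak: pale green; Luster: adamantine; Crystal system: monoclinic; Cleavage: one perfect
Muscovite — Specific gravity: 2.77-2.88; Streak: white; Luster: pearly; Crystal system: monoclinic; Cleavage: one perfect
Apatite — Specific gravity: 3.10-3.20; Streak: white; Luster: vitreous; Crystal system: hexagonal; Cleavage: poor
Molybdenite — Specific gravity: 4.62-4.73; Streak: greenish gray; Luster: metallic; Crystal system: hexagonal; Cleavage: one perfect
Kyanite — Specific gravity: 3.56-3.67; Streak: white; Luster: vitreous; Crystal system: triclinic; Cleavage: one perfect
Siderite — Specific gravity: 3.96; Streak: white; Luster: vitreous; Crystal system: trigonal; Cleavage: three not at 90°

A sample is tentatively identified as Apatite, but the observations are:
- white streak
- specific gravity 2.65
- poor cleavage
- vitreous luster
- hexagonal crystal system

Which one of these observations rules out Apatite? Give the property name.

specific gravity

White streak: Apatite has white streak — consistent.
Specific gravity 2.65: Apatite has SG 3.10-3.20 — inconsistent.
Poor cleavage: Apatite has cleavage poor — consistent.
Vitreous luster: Apatite has vitreous luster — consistent.
Hexagonal crystal system: Apatite has hexagonal system — consistent.
Everything matches except the specific gravity.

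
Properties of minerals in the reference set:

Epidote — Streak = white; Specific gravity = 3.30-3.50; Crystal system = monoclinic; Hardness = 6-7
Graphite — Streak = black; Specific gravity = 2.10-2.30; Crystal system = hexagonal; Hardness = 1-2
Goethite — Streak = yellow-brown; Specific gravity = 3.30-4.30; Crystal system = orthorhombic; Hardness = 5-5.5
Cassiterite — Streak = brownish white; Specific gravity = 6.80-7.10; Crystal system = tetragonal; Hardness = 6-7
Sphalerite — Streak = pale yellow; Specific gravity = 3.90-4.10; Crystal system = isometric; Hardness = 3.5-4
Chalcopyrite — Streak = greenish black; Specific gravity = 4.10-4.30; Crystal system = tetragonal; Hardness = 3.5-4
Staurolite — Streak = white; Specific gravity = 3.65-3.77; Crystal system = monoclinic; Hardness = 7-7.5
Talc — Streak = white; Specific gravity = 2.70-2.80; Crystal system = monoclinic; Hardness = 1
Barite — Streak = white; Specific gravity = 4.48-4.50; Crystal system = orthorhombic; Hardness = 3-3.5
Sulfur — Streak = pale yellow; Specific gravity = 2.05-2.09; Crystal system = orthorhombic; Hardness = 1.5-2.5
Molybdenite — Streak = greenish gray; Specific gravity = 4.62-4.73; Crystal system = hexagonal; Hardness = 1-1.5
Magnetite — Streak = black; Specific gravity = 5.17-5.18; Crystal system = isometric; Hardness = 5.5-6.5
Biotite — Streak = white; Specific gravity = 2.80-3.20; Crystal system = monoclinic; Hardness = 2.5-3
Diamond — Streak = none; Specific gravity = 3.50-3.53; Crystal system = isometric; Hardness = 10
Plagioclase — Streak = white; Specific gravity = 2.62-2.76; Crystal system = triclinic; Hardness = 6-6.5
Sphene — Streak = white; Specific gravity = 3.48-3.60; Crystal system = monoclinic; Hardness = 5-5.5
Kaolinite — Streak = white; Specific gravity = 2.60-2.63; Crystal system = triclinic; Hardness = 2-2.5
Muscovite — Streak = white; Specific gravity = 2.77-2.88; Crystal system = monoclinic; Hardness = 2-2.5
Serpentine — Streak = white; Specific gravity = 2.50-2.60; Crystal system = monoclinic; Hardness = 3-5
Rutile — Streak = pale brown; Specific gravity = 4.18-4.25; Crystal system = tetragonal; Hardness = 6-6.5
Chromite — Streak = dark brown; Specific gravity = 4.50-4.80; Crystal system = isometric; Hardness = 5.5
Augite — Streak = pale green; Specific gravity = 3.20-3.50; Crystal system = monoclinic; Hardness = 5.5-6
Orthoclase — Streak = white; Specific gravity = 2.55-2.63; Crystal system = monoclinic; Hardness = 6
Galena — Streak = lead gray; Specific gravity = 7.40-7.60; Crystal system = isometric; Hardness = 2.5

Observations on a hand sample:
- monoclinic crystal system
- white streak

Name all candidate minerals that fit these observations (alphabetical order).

Biotite, Epidote, Muscovite, Orthoclase, Serpentine, Sphene, Staurolite, Talc

Monoclinic crystal system: leaves Epidote, Staurolite, Talc, Biotite, Sphene, Muscovite, Serpentine, Augite, Orthoclase.
White streak is inconsistent with Augite.
Consistent with every observation: Biotite, Epidote, Muscovite, Orthoclase, Serpentine, Sphene, Staurolite, Talc.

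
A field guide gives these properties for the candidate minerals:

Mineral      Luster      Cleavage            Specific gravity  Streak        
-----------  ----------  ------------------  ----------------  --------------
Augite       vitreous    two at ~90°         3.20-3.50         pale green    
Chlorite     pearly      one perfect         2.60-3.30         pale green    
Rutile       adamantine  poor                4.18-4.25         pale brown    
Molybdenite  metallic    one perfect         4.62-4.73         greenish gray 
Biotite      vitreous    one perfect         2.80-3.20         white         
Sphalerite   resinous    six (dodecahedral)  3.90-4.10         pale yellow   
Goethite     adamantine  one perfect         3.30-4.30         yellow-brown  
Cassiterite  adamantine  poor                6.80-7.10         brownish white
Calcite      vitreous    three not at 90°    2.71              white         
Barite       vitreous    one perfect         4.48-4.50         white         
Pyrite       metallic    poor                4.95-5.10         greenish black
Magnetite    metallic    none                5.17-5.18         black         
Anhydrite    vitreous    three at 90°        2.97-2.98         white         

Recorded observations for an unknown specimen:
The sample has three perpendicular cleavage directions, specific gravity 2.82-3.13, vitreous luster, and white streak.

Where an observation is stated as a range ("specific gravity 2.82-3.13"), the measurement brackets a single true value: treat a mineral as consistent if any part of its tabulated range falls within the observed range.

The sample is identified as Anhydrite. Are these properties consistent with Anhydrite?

Yes

Three perpendicular cleavage directions — agrees with Anhydrite (cleavage three at 90°).
Specific gravity 2.82-3.13 — agrees with Anhydrite (SG 2.97-2.98).
Vitreous luster — agrees with Anhydrite (vitreous luster).
White streak — agrees with Anhydrite (white streak).
Every observed property is compatible with the reference values for Anhydrite.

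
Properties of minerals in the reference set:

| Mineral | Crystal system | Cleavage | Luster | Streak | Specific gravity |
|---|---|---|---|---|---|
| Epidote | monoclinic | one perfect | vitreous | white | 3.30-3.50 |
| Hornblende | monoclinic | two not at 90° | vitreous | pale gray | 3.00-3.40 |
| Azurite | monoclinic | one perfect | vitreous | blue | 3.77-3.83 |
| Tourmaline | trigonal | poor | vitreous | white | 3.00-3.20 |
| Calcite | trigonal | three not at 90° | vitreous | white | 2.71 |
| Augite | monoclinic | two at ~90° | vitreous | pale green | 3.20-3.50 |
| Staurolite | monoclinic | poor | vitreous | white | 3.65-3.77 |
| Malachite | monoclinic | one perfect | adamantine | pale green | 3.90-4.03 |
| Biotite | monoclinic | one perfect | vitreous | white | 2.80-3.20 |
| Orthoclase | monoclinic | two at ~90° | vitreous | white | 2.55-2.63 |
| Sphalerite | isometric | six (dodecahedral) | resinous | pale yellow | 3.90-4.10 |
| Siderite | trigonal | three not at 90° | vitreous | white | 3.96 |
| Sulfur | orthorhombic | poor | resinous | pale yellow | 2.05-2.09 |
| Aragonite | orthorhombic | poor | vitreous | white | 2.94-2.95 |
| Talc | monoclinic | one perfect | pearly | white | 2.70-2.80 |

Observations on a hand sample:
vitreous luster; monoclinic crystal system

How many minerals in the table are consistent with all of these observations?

7

Vitreous luster eliminates Malachite, Sphalerite, Sulfur, Talc.
Monoclinic crystal system eliminates Tourmaline, Calcite, Siderite, Aragonite.
Consistent with every observation: Augite, Azurite, Biotite, Epidote, Hornblende, Orthoclase, Staurolite.
That is 7 minerals.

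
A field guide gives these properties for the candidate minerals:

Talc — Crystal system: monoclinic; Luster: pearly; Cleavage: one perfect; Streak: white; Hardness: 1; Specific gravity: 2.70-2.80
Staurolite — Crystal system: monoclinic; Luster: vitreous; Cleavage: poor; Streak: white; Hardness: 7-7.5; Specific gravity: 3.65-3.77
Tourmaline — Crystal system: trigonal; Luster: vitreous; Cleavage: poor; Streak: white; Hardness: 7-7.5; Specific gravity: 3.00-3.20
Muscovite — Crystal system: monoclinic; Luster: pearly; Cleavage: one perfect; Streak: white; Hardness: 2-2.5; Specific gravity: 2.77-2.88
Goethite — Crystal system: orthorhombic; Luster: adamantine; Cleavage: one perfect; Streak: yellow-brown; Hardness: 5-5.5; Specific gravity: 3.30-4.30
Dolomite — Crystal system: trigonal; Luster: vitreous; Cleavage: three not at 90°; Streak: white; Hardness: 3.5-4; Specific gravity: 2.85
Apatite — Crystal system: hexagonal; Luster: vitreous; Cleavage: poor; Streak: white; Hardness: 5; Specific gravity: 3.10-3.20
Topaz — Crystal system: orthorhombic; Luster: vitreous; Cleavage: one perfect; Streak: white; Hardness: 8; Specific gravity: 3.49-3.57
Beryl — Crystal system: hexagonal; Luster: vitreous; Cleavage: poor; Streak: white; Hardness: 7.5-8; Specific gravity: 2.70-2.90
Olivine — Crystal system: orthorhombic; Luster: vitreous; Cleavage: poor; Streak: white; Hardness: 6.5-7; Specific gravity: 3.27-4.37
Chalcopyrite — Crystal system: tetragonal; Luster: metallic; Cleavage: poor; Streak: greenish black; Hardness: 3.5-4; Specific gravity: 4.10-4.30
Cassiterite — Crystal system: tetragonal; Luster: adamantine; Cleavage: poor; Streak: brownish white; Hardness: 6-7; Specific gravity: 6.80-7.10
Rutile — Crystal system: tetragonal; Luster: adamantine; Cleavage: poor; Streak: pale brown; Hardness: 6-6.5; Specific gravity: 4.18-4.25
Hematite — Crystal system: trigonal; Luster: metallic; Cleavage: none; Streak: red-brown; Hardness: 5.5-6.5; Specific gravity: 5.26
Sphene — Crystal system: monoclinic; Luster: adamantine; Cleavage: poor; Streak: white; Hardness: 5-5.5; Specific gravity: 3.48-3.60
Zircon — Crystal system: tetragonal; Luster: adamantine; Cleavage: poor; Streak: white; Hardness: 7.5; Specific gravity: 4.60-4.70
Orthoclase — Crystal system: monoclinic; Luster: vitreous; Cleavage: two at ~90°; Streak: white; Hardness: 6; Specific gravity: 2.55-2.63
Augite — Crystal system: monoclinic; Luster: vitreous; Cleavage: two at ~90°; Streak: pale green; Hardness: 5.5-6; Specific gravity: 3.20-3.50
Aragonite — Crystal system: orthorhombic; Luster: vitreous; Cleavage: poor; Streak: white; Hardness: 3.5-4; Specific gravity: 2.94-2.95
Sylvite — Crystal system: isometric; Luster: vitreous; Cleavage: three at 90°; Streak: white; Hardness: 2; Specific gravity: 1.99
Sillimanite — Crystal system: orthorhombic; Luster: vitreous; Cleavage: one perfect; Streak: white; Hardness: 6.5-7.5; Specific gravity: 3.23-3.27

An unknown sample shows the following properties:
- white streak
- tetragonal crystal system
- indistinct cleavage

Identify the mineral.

Zircon

White streak excludes Goethite, Chalcopyrite, Cassiterite, Rutile, Hematite, Augite.
Tetragonal crystal system — leaves Zircon.
Indistinct cleavage — no further eliminations.
The only mineral consistent with every observation is Zircon.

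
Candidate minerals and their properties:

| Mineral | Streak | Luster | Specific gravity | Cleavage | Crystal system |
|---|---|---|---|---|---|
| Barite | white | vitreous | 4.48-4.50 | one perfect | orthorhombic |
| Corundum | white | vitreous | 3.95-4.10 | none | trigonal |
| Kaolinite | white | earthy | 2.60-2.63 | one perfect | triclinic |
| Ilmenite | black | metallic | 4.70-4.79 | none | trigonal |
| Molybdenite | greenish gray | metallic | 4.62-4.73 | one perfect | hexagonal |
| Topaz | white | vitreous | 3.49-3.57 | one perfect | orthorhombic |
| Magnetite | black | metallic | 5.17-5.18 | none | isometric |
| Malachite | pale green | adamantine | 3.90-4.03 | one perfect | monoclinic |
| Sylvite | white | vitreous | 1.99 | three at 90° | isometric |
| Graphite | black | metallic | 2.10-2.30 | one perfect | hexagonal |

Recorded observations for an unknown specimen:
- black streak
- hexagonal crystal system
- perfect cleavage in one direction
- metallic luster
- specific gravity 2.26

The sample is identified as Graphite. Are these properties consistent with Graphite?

Black streak — fits Graphite (black streak).
Hexagonal crystal system — fits Graphite (hexagonal system).
Perfect cleavage in one direction — fits Graphite (cleavage one perfect).
Metallic luster — fits Graphite (metallic luster).
Specific gravity 2.26 — fits Graphite (SG 2.10-2.30).
All observations are consistent with the tabulated values for Graphite.

Consistent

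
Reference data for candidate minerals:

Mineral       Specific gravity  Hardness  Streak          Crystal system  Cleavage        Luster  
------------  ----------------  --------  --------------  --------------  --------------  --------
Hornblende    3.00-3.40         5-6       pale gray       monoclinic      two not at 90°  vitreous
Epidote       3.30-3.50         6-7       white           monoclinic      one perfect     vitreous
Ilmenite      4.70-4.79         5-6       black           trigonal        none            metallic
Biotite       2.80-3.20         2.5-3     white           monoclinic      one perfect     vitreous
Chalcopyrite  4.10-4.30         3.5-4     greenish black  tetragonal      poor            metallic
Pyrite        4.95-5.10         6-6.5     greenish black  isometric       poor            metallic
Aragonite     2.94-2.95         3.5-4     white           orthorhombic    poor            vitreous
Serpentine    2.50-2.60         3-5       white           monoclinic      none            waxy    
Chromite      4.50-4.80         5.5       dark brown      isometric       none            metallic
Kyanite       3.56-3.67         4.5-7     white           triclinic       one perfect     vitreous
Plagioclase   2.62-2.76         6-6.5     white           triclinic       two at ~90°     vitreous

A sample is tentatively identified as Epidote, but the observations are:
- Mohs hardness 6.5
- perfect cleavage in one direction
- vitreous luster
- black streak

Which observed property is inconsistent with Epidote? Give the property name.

Mohs hardness 6.5: Epidote has hardness 6-7 — consistent.
Perfect cleavage in one direction: Epidote has cleavage one perfect — consistent.
Vitreous luster: Epidote has vitreous luster — consistent.
Black streak: Epidote has white streak — does not match.
The streak is the one property that does not fit.

streak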